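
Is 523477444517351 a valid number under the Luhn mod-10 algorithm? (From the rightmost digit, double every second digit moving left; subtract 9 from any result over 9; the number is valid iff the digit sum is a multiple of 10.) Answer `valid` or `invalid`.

From the right, keep odd positions and double even positions (subtract 9 from any doubled value over 9):
  doubled (positions 2,4,...): 1 5 1 8 5 8 4 → sum 32
  kept (positions 1,3,...): 1 3 1 4 4 7 3 5 → sum 28
Total = 60.
60 mod 10 = 0, so the number is valid.

valid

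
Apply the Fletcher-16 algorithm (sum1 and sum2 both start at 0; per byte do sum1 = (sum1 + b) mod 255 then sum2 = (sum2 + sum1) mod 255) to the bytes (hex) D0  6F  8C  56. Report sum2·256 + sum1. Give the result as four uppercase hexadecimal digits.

Running sums (mod 255):
  after byte 0 (D0): sum1=208, sum2=208
  after byte 1 (6F): sum1=64, sum2=17
  after byte 2 (8C): sum1=204, sum2=221
  after byte 3 (56): sum1=35, sum2=1
Checksum = sum2·256 + sum1 = 1·256 + 35 = 291 = 0x0123.

0123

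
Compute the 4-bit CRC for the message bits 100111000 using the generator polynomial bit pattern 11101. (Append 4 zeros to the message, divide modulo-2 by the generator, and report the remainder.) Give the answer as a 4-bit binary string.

Append 4 zeros: 1001110000000. Divide by 11101 (XOR where the leading bit is 1):
  pos 0: 10011 XOR 11101 = 01110
  pos 1: 11101 XOR 11101 = 00000
Remainder (last 4 bits) = 0000. This is the CRC / FCS.

0000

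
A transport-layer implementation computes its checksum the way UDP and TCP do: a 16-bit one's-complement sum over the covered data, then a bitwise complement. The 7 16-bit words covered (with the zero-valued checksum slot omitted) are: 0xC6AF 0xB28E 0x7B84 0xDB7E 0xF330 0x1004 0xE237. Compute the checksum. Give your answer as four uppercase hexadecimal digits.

4A51

One's-complement addition (fold any carry out of bit 15 back into bit 0):
  0xC6AF + 0xB28E = 0x1793D → wrap carry → 0x793E
  0x793E + 0x7B84 = 0x0F4C2
  0xF4C2 + 0xDB7E = 0x1D040 → wrap carry → 0xD041
  0xD041 + 0xF330 = 0x1C371 → wrap carry → 0xC372
  0xC372 + 0x1004 = 0x0D376
  0xD376 + 0xE237 = 0x1B5AD → wrap carry → 0xB5AE
One's-complement sum = 0xB5AE.
Checksum = ~0xB5AE & 0xFFFF = 0x4A51.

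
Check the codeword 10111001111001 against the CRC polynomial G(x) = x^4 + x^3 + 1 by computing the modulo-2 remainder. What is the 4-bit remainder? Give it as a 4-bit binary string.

0000

Modulo-2 division of 10111001111001 by 11001:
  pos 0: 10111 XOR 11001 = 01110
  pos 1: 11100 XOR 11001 = 00101
  pos 3: 10101 XOR 11001 = 01100
  pos 4: 11001 XOR 11001 = 00000
  pos 9: 11001 XOR 11001 = 00000
Remainder = 0000 (zero — the frame passes the CRC check).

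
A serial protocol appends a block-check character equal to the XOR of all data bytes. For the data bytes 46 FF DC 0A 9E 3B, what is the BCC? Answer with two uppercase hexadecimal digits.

XOR the bytes together:
  start with 0x46
  0x46 ⊕ 0xFF = 0xB9
  0xB9 ⊕ 0xDC = 0x65
  0x65 ⊕ 0x0A = 0x6F
  0x6F ⊕ 0x9E = 0xF1
  0xF1 ⊕ 0x3B = 0xCA

CA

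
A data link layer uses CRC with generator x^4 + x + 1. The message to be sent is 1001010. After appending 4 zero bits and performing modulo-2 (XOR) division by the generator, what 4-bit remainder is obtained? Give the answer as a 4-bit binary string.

1010

Append 4 zeros: 10010100000. Divide by 10011 (XOR where the leading bit is 1):
  pos 0: 10010 XOR 10011 = 00001
  pos 4: 11000 XOR 10011 = 01011
  pos 5: 10110 XOR 10011 = 00101
Remainder (last 4 bits) = 1010. This is the CRC / FCS.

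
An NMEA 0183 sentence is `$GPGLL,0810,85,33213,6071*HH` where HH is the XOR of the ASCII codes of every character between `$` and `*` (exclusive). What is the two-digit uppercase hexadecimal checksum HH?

64

XOR the ASCII codes of the payload characters:
  'G' = 0x47 → acc = 0x47
  'P' = 0x50 → acc = 0x17
  'G' = 0x47 → acc = 0x50
  'L' = 0x4C → acc = 0x1C
  'L' = 0x4C → acc = 0x50
  ',' = 0x2C → acc = 0x7C
  '0' = 0x30 → acc = 0x4C
  '8' = 0x38 → acc = 0x74
  '1' = 0x31 → acc = 0x45
  '0' = 0x30 → acc = 0x75
  ',' = 0x2C → acc = 0x59
  '8' = 0x38 → acc = 0x61
  '5' = 0x35 → acc = 0x54
  ',' = 0x2C → acc = 0x78
  '3' = 0x33 → acc = 0x4B
  '3' = 0x33 → acc = 0x78
  '2' = 0x32 → acc = 0x4A
  '1' = 0x31 → acc = 0x7B
  '3' = 0x33 → acc = 0x48
  ',' = 0x2C → acc = 0x64
  '6' = 0x36 → acc = 0x52
  '0' = 0x30 → acc = 0x62
  '7' = 0x37 → acc = 0x55
  '1' = 0x31 → acc = 0x64
Checksum = 0x64.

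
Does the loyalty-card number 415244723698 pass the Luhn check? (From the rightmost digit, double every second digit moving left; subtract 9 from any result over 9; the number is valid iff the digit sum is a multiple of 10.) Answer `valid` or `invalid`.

valid

From the right, keep odd positions and double even positions (subtract 9 from any doubled value over 9):
  doubled (positions 2,4,...): 9 6 5 8 1 8 → sum 37
  kept (positions 1,3,...): 8 6 2 4 2 1 → sum 23
Total = 60.
60 mod 10 = 0, so the number is valid.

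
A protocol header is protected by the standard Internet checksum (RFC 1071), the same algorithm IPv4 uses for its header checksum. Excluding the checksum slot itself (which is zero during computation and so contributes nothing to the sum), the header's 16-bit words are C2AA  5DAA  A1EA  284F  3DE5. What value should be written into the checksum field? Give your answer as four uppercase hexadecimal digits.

One's-complement addition (fold any carry out of bit 15 back into bit 0):
  0xC2AA + 0x5DAA = 0x12054 → wrap carry → 0x2055
  0x2055 + 0xA1EA = 0x0C23F
  0xC23F + 0x284F = 0x0EA8E
  0xEA8E + 0x3DE5 = 0x12873 → wrap carry → 0x2874
One's-complement sum = 0x2874.
Checksum = ~0x2874 & 0xFFFF = 0xD78B.

D78B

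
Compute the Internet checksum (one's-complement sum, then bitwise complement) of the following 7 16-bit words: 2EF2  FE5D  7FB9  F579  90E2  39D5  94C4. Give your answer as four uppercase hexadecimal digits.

One's-complement addition (fold any carry out of bit 15 back into bit 0):
  0x2EF2 + 0xFE5D = 0x12D4F → wrap carry → 0x2D50
  0x2D50 + 0x7FB9 = 0x0AD09
  0xAD09 + 0xF579 = 0x1A282 → wrap carry → 0xA283
  0xA283 + 0x90E2 = 0x13365 → wrap carry → 0x3366
  0x3366 + 0x39D5 = 0x06D3B
  0x6D3B + 0x94C4 = 0x101FF → wrap carry → 0x0200
One's-complement sum = 0x0200.
Checksum = ~0x0200 & 0xFFFF = 0xFDFF.

FDFF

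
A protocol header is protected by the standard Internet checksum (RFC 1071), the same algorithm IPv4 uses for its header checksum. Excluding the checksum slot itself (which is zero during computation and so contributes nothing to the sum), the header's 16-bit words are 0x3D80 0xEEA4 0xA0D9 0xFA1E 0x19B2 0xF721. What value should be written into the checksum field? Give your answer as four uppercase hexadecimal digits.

280E

One's-complement addition (fold any carry out of bit 15 back into bit 0):
  0x3D80 + 0xEEA4 = 0x12C24 → wrap carry → 0x2C25
  0x2C25 + 0xA0D9 = 0x0CCFE
  0xCCFE + 0xFA1E = 0x1C71C → wrap carry → 0xC71D
  0xC71D + 0x19B2 = 0x0E0CF
  0xE0CF + 0xF721 = 0x1D7F0 → wrap carry → 0xD7F1
One's-complement sum = 0xD7F1.
Checksum = ~0xD7F1 & 0xFFFF = 0x280E.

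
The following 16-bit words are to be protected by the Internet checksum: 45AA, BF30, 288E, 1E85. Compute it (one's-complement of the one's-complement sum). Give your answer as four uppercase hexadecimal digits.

B411

One's-complement addition (fold any carry out of bit 15 back into bit 0):
  0x45AA + 0xBF30 = 0x104DA → wrap carry → 0x04DB
  0x04DB + 0x288E = 0x02D69
  0x2D69 + 0x1E85 = 0x04BEE
One's-complement sum = 0x4BEE.
Checksum = ~0x4BEE & 0xFFFF = 0xB411.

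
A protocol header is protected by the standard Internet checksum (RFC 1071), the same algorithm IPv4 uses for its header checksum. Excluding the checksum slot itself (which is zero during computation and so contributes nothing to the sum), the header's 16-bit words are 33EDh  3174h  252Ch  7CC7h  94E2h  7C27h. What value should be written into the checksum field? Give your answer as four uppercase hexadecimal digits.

E7A0

One's-complement addition (fold any carry out of bit 15 back into bit 0):
  0x33ED + 0x3174 = 0x06561
  0x6561 + 0x252C = 0x08A8D
  0x8A8D + 0x7CC7 = 0x10754 → wrap carry → 0x0755
  0x0755 + 0x94E2 = 0x09C37
  0x9C37 + 0x7C27 = 0x1185E → wrap carry → 0x185F
One's-complement sum = 0x185F.
Checksum = ~0x185F & 0xFFFF = 0xE7A0.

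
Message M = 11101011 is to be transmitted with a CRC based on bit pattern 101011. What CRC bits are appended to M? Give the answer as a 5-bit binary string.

Append 5 zeros: 1110101100000. Divide by 101011 (XOR where the leading bit is 1):
  pos 0: 111010 XOR 101011 = 010001
  pos 1: 100011 XOR 101011 = 001000
  pos 3: 100010 XOR 101011 = 001001
  pos 5: 100100 XOR 101011 = 001111
  pos 7: 111100 XOR 101011 = 010111
Remainder (last 5 bits) = 10111. This is the CRC / FCS.

10111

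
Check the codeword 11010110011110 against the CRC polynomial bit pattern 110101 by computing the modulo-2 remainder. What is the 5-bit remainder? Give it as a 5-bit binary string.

Modulo-2 division of 11010110011110 by 110101:
  pos 0: 110101 XOR 110101 = 000000
  pos 6: 100111 XOR 110101 = 010010
  pos 7: 100101 XOR 110101 = 010000
  pos 8: 100000 XOR 110101 = 010101
Remainder = 10101 (nonzero — an error is detected).

10101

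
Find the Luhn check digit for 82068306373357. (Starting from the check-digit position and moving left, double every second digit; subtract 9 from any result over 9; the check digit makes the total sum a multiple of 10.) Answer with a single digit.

1

Partial digits right→left: 7 5 3 3 7 3 6 0 3 8 6 0 2 8
Double every second digit counting from the check-digit position (so the 1st, 3rd, 5th, ... of the partial from the right).
  doubled (with −9 where >9): 5 6 5 3 6 3 4 → sum 32
  kept as-is: 5 3 3 0 8 0 8 → sum 27
Total = 32 + 27 = 59.
Check digit = (10 − (59 mod 10)) mod 10 = 1.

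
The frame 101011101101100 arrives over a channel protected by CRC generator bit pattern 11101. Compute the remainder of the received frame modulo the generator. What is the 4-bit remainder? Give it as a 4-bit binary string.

Modulo-2 division of 101011101101100 by 11101:
  pos 0: 10101 XOR 11101 = 01000
  pos 1: 10001 XOR 11101 = 01100
  pos 2: 11001 XOR 11101 = 00100
  pos 4: 10001 XOR 11101 = 01100
  pos 5: 11001 XOR 11101 = 00100
  pos 7: 10001 XOR 11101 = 01100
  pos 8: 11001 XOR 11101 = 00100
  pos 10: 10000 XOR 11101 = 01101
Remainder = 1101 (nonzero — an error is detected).

1101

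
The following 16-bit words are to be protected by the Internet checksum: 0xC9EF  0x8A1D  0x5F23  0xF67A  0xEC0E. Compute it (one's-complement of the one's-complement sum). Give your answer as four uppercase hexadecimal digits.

One's-complement addition (fold any carry out of bit 15 back into bit 0):
  0xC9EF + 0x8A1D = 0x1540C → wrap carry → 0x540D
  0x540D + 0x5F23 = 0x0B330
  0xB330 + 0xF67A = 0x1A9AA → wrap carry → 0xA9AB
  0xA9AB + 0xEC0E = 0x195B9 → wrap carry → 0x95BA
One's-complement sum = 0x95BA.
Checksum = ~0x95BA & 0xFFFF = 0x6A45.

6A45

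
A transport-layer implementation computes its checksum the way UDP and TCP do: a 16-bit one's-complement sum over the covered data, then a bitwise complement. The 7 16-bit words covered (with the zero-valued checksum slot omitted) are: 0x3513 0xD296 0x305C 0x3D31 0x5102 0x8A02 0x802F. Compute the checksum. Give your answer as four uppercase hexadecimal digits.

2F94

One's-complement addition (fold any carry out of bit 15 back into bit 0):
  0x3513 + 0xD296 = 0x107A9 → wrap carry → 0x07AA
  0x07AA + 0x305C = 0x03806
  0x3806 + 0x3D31 = 0x07537
  0x7537 + 0x5102 = 0x0C639
  0xC639 + 0x8A02 = 0x1503B → wrap carry → 0x503C
  0x503C + 0x802F = 0x0D06B
One's-complement sum = 0xD06B.
Checksum = ~0xD06B & 0xFFFF = 0x2F94.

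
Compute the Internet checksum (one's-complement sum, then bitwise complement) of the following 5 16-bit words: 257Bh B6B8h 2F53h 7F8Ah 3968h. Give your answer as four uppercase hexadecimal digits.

One's-complement addition (fold any carry out of bit 15 back into bit 0):
  0x257B + 0xB6B8 = 0x0DC33
  0xDC33 + 0x2F53 = 0x10B86 → wrap carry → 0x0B87
  0x0B87 + 0x7F8A = 0x08B11
  0x8B11 + 0x3968 = 0x0C479
One's-complement sum = 0xC479.
Checksum = ~0xC479 & 0xFFFF = 0x3B86.

3B86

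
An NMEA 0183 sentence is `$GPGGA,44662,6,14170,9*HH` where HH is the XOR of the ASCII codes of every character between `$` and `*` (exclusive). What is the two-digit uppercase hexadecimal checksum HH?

XOR the ASCII codes of the payload characters:
  'G' = 0x47 → acc = 0x47
  'P' = 0x50 → acc = 0x17
  'G' = 0x47 → acc = 0x50
  'G' = 0x47 → acc = 0x17
  'A' = 0x41 → acc = 0x56
  ',' = 0x2C → acc = 0x7A
  '4' = 0x34 → acc = 0x4E
  '4' = 0x34 → acc = 0x7A
  '6' = 0x36 → acc = 0x4C
  '6' = 0x36 → acc = 0x7A
  '2' = 0x32 → acc = 0x48
  ',' = 0x2C → acc = 0x64
  '6' = 0x36 → acc = 0x52
  ',' = 0x2C → acc = 0x7E
  '1' = 0x31 → acc = 0x4F
  '4' = 0x34 → acc = 0x7B
  '1' = 0x31 → acc = 0x4A
  '7' = 0x37 → acc = 0x7D
  '0' = 0x30 → acc = 0x4D
  ',' = 0x2C → acc = 0x61
  '9' = 0x39 → acc = 0x58
Checksum = 0x58.

58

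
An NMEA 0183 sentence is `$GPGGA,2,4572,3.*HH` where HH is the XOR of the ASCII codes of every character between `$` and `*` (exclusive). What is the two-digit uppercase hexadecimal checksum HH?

51

XOR the ASCII codes of the payload characters:
  'G' = 0x47 → acc = 0x47
  'P' = 0x50 → acc = 0x17
  'G' = 0x47 → acc = 0x50
  'G' = 0x47 → acc = 0x17
  'A' = 0x41 → acc = 0x56
  ',' = 0x2C → acc = 0x7A
  '2' = 0x32 → acc = 0x48
  ',' = 0x2C → acc = 0x64
  '4' = 0x34 → acc = 0x50
  '5' = 0x35 → acc = 0x65
  '7' = 0x37 → acc = 0x52
  '2' = 0x32 → acc = 0x60
  ',' = 0x2C → acc = 0x4C
  '3' = 0x33 → acc = 0x7F
  '.' = 0x2E → acc = 0x51
Checksum = 0x51.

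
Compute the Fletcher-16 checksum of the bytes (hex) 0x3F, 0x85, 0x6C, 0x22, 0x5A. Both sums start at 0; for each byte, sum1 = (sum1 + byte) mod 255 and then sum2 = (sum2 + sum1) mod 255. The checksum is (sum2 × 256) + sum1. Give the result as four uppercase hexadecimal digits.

36AD

Running sums (mod 255):
  after byte 0 (0x3F): sum1=63, sum2=63
  after byte 1 (0x85): sum1=196, sum2=4
  after byte 2 (0x6C): sum1=49, sum2=53
  after byte 3 (0x22): sum1=83, sum2=136
  after byte 4 (0x5A): sum1=173, sum2=54
Checksum = sum2·256 + sum1 = 54·256 + 173 = 13997 = 0x36AD.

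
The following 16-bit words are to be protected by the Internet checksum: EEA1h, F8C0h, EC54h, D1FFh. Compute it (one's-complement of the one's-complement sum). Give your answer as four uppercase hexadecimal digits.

One's-complement addition (fold any carry out of bit 15 back into bit 0):
  0xEEA1 + 0xF8C0 = 0x1E761 → wrap carry → 0xE762
  0xE762 + 0xEC54 = 0x1D3B6 → wrap carry → 0xD3B7
  0xD3B7 + 0xD1FF = 0x1A5B6 → wrap carry → 0xA5B7
One's-complement sum = 0xA5B7.
Checksum = ~0xA5B7 & 0xFFFF = 0x5A48.

5A48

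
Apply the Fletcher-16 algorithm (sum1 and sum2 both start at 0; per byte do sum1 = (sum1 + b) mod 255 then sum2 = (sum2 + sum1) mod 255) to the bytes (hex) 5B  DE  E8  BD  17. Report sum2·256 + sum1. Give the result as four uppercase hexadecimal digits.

Running sums (mod 255):
  after byte 0 (5B): sum1=91, sum2=91
  after byte 1 (DE): sum1=58, sum2=149
  after byte 2 (E8): sum1=35, sum2=184
  after byte 3 (BD): sum1=224, sum2=153
  after byte 4 (17): sum1=247, sum2=145
Checksum = sum2·256 + sum1 = 145·256 + 247 = 37367 = 0x91F7.

91F7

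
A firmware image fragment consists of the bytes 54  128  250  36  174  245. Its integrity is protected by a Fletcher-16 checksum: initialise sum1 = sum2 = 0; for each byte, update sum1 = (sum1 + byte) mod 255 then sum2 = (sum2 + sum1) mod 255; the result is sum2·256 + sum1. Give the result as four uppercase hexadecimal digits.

737A

Running sums (mod 255):
  after byte 0 (54): sum1=54, sum2=54
  after byte 1 (128): sum1=182, sum2=236
  after byte 2 (250): sum1=177, sum2=158
  after byte 3 (36): sum1=213, sum2=116
  after byte 4 (174): sum1=132, sum2=248
  after byte 5 (245): sum1=122, sum2=115
Checksum = sum2·256 + sum1 = 115·256 + 122 = 29562 = 0x737A.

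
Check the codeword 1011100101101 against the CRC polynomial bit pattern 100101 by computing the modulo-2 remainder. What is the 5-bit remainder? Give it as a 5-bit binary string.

00000

Modulo-2 division of 1011100101101 by 100101:
  pos 0: 101110 XOR 100101 = 001011
  pos 2: 101101 XOR 100101 = 001000
  pos 4: 100001 XOR 100101 = 000100
  pos 7: 100101 XOR 100101 = 000000
Remainder = 00000 (zero — the frame passes the CRC check).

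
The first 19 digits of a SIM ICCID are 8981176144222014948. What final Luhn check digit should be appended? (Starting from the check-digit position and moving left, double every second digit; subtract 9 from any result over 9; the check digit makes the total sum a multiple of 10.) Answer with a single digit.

5

Partial digits right→left: 8 4 9 4 1 0 2 2 2 4 4 1 6 7 1 1 8 9 8
Double every second digit counting from the check-digit position (so the 1st, 3rd, 5th, ... of the partial from the right).
  doubled (with −9 where >9): 7 9 2 4 4 8 3 2 7 7 → sum 53
  kept as-is: 4 4 0 2 4 1 7 1 9 → sum 32
Total = 53 + 32 = 85.
Check digit = (10 − (85 mod 10)) mod 10 = 5.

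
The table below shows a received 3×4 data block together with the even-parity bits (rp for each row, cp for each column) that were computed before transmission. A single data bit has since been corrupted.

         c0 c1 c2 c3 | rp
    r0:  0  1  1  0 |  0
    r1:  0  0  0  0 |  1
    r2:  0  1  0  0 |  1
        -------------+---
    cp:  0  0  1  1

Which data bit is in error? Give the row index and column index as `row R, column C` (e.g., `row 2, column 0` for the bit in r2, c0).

Recompute each row's even parity and compare to rp:
  r0: data parity 0, sent rp 0 → ok
  r1: data parity 0, sent rp 1 → mismatch
  r2: data parity 1, sent rp 1 → ok
Recompute each column's even parity and compare to cp:
  c0: data parity 0, sent cp 0 → ok
  c1: data parity 0, sent cp 0 → ok
  c2: data parity 1, sent cp 1 → ok
  c3: data parity 0, sent cp 1 → mismatch
Exactly one row (r1) and one column (c3) fail → the flipped bit is at their intersection.

row 1, column 3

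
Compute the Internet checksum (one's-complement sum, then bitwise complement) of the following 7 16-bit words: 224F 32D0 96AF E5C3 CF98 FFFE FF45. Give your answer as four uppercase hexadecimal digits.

One's-complement addition (fold any carry out of bit 15 back into bit 0):
  0x224F + 0x32D0 = 0x0551F
  0x551F + 0x96AF = 0x0EBCE
  0xEBCE + 0xE5C3 = 0x1D191 → wrap carry → 0xD192
  0xD192 + 0xCF98 = 0x1A12A → wrap carry → 0xA12B
  0xA12B + 0xFFFE = 0x1A129 → wrap carry → 0xA12A
  0xA12A + 0xFF45 = 0x1A06F → wrap carry → 0xA070
One's-complement sum = 0xA070.
Checksum = ~0xA070 & 0xFFFF = 0x5F8F.

5F8F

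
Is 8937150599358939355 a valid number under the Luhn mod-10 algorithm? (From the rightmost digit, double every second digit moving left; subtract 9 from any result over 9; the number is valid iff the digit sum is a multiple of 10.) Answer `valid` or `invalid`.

From the right, keep odd positions and double even positions (subtract 9 from any doubled value over 9):
  doubled (positions 2,4,...): 1 9 9 1 9 1 1 5 9 → sum 45
  kept (positions 1,3,...): 5 3 3 8 3 9 0 1 3 8 → sum 43
Total = 88.
88 mod 10 = 8, so the number is invalid.

invalid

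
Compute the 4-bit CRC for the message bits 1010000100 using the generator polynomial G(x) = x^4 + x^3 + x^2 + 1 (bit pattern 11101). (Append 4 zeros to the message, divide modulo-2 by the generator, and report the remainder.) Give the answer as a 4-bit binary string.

Append 4 zeros: 10100001000000. Divide by 11101 (XOR where the leading bit is 1):
  pos 0: 10100 XOR 11101 = 01001
  pos 1: 10010 XOR 11101 = 01111
  pos 2: 11110 XOR 11101 = 00011
  pos 5: 11100 XOR 11101 = 00001
  pos 9: 10000 XOR 11101 = 01101
Remainder (last 4 bits) = 1101. This is the CRC / FCS.

1101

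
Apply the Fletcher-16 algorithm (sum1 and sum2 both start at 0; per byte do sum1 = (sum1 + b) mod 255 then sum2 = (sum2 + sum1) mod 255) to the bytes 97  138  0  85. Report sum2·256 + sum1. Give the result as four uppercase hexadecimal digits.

Running sums (mod 255):
  after byte 0 (97): sum1=97, sum2=97
  after byte 1 (138): sum1=235, sum2=77
  after byte 2 (0): sum1=235, sum2=57
  after byte 3 (85): sum1=65, sum2=122
Checksum = sum2·256 + sum1 = 122·256 + 65 = 31297 = 0x7A41.

7A41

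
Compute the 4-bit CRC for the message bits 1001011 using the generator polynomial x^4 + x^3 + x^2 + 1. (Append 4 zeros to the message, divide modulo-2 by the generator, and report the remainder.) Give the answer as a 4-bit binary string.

0011

Append 4 zeros: 10010110000. Divide by 11101 (XOR where the leading bit is 1):
  pos 0: 10010 XOR 11101 = 01111
  pos 1: 11111 XOR 11101 = 00010
  pos 4: 10100 XOR 11101 = 01001
  pos 5: 10010 XOR 11101 = 01111
  pos 6: 11110 XOR 11101 = 00011
Remainder (last 4 bits) = 0011. This is the CRC / FCS.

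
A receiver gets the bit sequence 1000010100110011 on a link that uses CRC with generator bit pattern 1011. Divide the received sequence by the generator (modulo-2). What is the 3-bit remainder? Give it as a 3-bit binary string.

001

Modulo-2 division of 1000010100110011 by 1011:
  pos 0: 1000 XOR 1011 = 0011
  pos 2: 1101 XOR 1011 = 0110
  pos 3: 1100 XOR 1011 = 0111
  pos 4: 1111 XOR 1011 = 0100
  pos 5: 1000 XOR 1011 = 0011
  pos 7: 1101 XOR 1011 = 0110
  pos 8: 1101 XOR 1011 = 0110
  pos 9: 1100 XOR 1011 = 0111
  pos 10: 1110 XOR 1011 = 0101
  pos 11: 1011 XOR 1011 = 0000
Remainder = 001 (nonzero — an error is detected).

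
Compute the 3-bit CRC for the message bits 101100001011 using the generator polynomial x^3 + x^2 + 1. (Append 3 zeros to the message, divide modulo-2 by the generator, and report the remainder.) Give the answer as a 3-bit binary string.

001

Append 3 zeros: 101100001011000. Divide by 1101 (XOR where the leading bit is 1):
  pos 0: 1011 XOR 1101 = 0110
  pos 1: 1100 XOR 1101 = 0001
  pos 4: 1000 XOR 1101 = 0101
  pos 5: 1011 XOR 1101 = 0110
  pos 6: 1100 XOR 1101 = 0001
  pos 9: 1110 XOR 1101 = 0011
  pos 11: 1100 XOR 1101 = 0001
Remainder (last 3 bits) = 001. This is the CRC / FCS.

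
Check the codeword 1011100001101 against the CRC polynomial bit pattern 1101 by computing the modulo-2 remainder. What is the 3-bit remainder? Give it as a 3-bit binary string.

000

Modulo-2 division of 1011100001101 by 1101:
  pos 0: 1011 XOR 1101 = 0110
  pos 1: 1101 XOR 1101 = 0000
  pos 9: 1101 XOR 1101 = 0000
Remainder = 000 (zero — the frame passes the CRC check).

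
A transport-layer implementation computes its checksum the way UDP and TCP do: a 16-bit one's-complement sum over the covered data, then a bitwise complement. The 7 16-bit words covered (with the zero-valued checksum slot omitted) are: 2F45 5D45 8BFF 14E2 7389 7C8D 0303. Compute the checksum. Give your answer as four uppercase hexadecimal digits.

DF79

One's-complement addition (fold any carry out of bit 15 back into bit 0):
  0x2F45 + 0x5D45 = 0x08C8A
  0x8C8A + 0x8BFF = 0x11889 → wrap carry → 0x188A
  0x188A + 0x14E2 = 0x02D6C
  0x2D6C + 0x7389 = 0x0A0F5
  0xA0F5 + 0x7C8D = 0x11D82 → wrap carry → 0x1D83
  0x1D83 + 0x0303 = 0x02086
One's-complement sum = 0x2086.
Checksum = ~0x2086 & 0xFFFF = 0xDF79.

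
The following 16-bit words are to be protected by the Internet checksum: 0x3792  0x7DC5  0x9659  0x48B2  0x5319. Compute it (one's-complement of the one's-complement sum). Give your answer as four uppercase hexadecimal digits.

One's-complement addition (fold any carry out of bit 15 back into bit 0):
  0x3792 + 0x7DC5 = 0x0B557
  0xB557 + 0x9659 = 0x14BB0 → wrap carry → 0x4BB1
  0x4BB1 + 0x48B2 = 0x09463
  0x9463 + 0x5319 = 0x0E77C
One's-complement sum = 0xE77C.
Checksum = ~0xE77C & 0xFFFF = 0x1883.

1883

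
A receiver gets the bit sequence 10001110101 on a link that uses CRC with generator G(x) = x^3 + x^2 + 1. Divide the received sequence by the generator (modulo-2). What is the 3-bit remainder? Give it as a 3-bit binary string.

Modulo-2 division of 10001110101 by 1101:
  pos 0: 1000 XOR 1101 = 0101
  pos 1: 1011 XOR 1101 = 0110
  pos 2: 1101 XOR 1101 = 0000
  pos 6: 1010 XOR 1101 = 0111
  pos 7: 1111 XOR 1101 = 0010
Remainder = 010 (nonzero — an error is detected).

010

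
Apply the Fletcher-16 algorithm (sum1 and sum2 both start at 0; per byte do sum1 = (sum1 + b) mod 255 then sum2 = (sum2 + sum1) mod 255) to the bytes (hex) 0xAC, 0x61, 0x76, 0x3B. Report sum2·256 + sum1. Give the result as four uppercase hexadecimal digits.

FEBF

Running sums (mod 255):
  after byte 0 (0xAC): sum1=172, sum2=172
  after byte 1 (0x61): sum1=14, sum2=186
  after byte 2 (0x76): sum1=132, sum2=63
  after byte 3 (0x3B): sum1=191, sum2=254
Checksum = sum2·256 + sum1 = 254·256 + 191 = 65215 = 0xFEBF.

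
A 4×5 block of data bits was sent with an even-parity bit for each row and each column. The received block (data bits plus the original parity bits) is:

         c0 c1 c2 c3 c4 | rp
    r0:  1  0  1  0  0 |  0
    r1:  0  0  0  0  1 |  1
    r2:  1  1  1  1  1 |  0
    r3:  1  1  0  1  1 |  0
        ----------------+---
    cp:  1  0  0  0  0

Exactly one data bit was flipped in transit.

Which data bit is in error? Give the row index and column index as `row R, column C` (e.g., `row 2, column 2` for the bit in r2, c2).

Recompute each row's even parity and compare to rp:
  r0: data parity 0, sent rp 0 → ok
  r1: data parity 1, sent rp 1 → ok
  r2: data parity 1, sent rp 0 → mismatch
  r3: data parity 0, sent rp 0 → ok
Recompute each column's even parity and compare to cp:
  c0: data parity 1, sent cp 1 → ok
  c1: data parity 0, sent cp 0 → ok
  c2: data parity 0, sent cp 0 → ok
  c3: data parity 0, sent cp 0 → ok
  c4: data parity 1, sent cp 0 → mismatch
Exactly one row (r2) and one column (c4) fail → the flipped bit is at their intersection.

row 2, column 4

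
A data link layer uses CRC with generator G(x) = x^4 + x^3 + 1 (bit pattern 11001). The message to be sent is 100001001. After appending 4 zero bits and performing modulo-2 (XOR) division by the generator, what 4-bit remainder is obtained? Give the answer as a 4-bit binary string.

1101

Append 4 zeros: 1000010010000. Divide by 11001 (XOR where the leading bit is 1):
  pos 0: 10000 XOR 11001 = 01001
  pos 1: 10011 XOR 11001 = 01010
  pos 2: 10100 XOR 11001 = 01101
  pos 3: 11010 XOR 11001 = 00011
  pos 6: 11100 XOR 11001 = 00101
  pos 8: 10100 XOR 11001 = 01101
Remainder (last 4 bits) = 1101. This is the CRC / FCS.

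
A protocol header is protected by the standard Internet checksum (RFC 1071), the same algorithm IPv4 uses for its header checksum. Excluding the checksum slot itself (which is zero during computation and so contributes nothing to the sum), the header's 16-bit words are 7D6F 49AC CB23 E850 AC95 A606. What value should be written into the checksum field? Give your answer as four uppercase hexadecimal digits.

32D3

One's-complement addition (fold any carry out of bit 15 back into bit 0):
  0x7D6F + 0x49AC = 0x0C71B
  0xC71B + 0xCB23 = 0x1923E → wrap carry → 0x923F
  0x923F + 0xE850 = 0x17A8F → wrap carry → 0x7A90
  0x7A90 + 0xAC95 = 0x12725 → wrap carry → 0x2726
  0x2726 + 0xA606 = 0x0CD2C
One's-complement sum = 0xCD2C.
Checksum = ~0xCD2C & 0xFFFF = 0x32D3.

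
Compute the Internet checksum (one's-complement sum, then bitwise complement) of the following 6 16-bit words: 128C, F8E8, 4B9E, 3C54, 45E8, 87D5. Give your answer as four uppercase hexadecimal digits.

9EDA

One's-complement addition (fold any carry out of bit 15 back into bit 0):
  0x128C + 0xF8E8 = 0x10B74 → wrap carry → 0x0B75
  0x0B75 + 0x4B9E = 0x05713
  0x5713 + 0x3C54 = 0x09367
  0x9367 + 0x45E8 = 0x0D94F
  0xD94F + 0x87D5 = 0x16124 → wrap carry → 0x6125
One's-complement sum = 0x6125.
Checksum = ~0x6125 & 0xFFFF = 0x9EDA.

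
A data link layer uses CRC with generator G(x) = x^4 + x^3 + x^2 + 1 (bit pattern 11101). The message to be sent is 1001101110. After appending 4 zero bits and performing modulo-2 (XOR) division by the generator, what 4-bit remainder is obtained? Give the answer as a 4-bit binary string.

1010

Append 4 zeros: 10011011100000. Divide by 11101 (XOR where the leading bit is 1):
  pos 0: 10011 XOR 11101 = 01110
  pos 1: 11100 XOR 11101 = 00001
  pos 5: 11110 XOR 11101 = 00011
  pos 8: 11000 XOR 11101 = 00101
Remainder (last 4 bits) = 1010. This is the CRC / FCS.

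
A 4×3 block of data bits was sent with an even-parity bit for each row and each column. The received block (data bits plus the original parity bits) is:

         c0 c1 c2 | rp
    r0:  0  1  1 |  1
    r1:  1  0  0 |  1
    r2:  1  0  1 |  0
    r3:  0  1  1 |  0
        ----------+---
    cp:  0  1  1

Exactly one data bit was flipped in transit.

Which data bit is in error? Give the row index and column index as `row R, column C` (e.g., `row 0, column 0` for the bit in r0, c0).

Recompute each row's even parity and compare to rp:
  r0: data parity 0, sent rp 1 → mismatch
  r1: data parity 1, sent rp 1 → ok
  r2: data parity 0, sent rp 0 → ok
  r3: data parity 0, sent rp 0 → ok
Recompute each column's even parity and compare to cp:
  c0: data parity 0, sent cp 0 → ok
  c1: data parity 0, sent cp 1 → mismatch
  c2: data parity 1, sent cp 1 → ok
Exactly one row (r0) and one column (c1) fail → the flipped bit is at their intersection.

row 0, column 1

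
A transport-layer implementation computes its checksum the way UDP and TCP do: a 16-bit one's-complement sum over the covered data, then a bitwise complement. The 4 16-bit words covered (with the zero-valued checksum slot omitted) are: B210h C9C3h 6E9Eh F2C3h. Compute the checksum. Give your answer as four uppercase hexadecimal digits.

One's-complement addition (fold any carry out of bit 15 back into bit 0):
  0xB210 + 0xC9C3 = 0x17BD3 → wrap carry → 0x7BD4
  0x7BD4 + 0x6E9E = 0x0EA72
  0xEA72 + 0xF2C3 = 0x1DD35 → wrap carry → 0xDD36
One's-complement sum = 0xDD36.
Checksum = ~0xDD36 & 0xFFFF = 0x22C9.

22C9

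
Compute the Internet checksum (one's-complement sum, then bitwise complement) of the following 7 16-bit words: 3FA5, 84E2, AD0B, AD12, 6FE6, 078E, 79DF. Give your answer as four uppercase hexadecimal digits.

F005

One's-complement addition (fold any carry out of bit 15 back into bit 0):
  0x3FA5 + 0x84E2 = 0x0C487
  0xC487 + 0xAD0B = 0x17192 → wrap carry → 0x7193
  0x7193 + 0xAD12 = 0x11EA5 → wrap carry → 0x1EA6
  0x1EA6 + 0x6FE6 = 0x08E8C
  0x8E8C + 0x078E = 0x0961A
  0x961A + 0x79DF = 0x10FF9 → wrap carry → 0x0FFA
One's-complement sum = 0x0FFA.
Checksum = ~0x0FFA & 0xFFFF = 0xF005.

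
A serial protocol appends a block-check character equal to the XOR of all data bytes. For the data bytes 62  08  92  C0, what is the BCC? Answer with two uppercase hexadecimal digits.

XOR the bytes together:
  start with 0x62
  0x62 ⊕ 0x08 = 0x6A
  0x6A ⊕ 0x92 = 0xF8
  0xF8 ⊕ 0xC0 = 0x38

38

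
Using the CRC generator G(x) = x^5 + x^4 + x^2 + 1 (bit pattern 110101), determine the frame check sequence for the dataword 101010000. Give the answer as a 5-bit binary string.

Append 5 zeros: 10101000000000. Divide by 110101 (XOR where the leading bit is 1):
  pos 0: 101010 XOR 110101 = 011111
  pos 1: 111110 XOR 110101 = 001011
  pos 3: 101100 XOR 110101 = 011001
  pos 4: 110010 XOR 110101 = 000111
  pos 7: 111000 XOR 110101 = 001101
Remainder (last 5 bits) = 11010. This is the CRC / FCS.

11010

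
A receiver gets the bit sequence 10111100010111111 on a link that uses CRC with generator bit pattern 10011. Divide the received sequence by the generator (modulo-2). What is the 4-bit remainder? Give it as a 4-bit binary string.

0110

Modulo-2 division of 10111100010111111 by 10011:
  pos 0: 10111 XOR 10011 = 00100
  pos 2: 10010 XOR 10011 = 00001
  pos 6: 10010 XOR 10011 = 00001
  pos 10: 11111 XOR 10011 = 01100
  pos 11: 11001 XOR 10011 = 01010
  pos 12: 10101 XOR 10011 = 00110
Remainder = 0110 (nonzero — an error is detected).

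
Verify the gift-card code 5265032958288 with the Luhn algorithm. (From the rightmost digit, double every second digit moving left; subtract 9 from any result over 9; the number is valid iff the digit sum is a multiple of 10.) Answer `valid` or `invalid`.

invalid

From the right, keep odd positions and double even positions (subtract 9 from any doubled value over 9):
  doubled (positions 2,4,...): 7 7 9 6 1 4 → sum 34
  kept (positions 1,3,...): 8 2 5 2 0 6 5 → sum 28
Total = 62.
62 mod 10 = 2, so the number is invalid.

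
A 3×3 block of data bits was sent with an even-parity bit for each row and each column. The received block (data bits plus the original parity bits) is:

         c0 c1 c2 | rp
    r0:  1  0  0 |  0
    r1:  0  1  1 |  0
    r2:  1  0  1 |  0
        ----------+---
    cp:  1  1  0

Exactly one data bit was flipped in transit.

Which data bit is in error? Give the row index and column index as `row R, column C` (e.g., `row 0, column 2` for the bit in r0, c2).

row 0, column 0

Recompute each row's even parity and compare to rp:
  r0: data parity 1, sent rp 0 → mismatch
  r1: data parity 0, sent rp 0 → ok
  r2: data parity 0, sent rp 0 → ok
Recompute each column's even parity and compare to cp:
  c0: data parity 0, sent cp 1 → mismatch
  c1: data parity 1, sent cp 1 → ok
  c2: data parity 0, sent cp 0 → ok
Exactly one row (r0) and one column (c0) fail → the flipped bit is at their intersection.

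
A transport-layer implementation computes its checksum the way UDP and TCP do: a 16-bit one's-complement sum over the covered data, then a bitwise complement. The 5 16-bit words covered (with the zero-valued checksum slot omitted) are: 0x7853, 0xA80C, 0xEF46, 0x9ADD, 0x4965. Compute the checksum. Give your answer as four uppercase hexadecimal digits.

0C16

One's-complement addition (fold any carry out of bit 15 back into bit 0):
  0x7853 + 0xA80C = 0x1205F → wrap carry → 0x2060
  0x2060 + 0xEF46 = 0x10FA6 → wrap carry → 0x0FA7
  0x0FA7 + 0x9ADD = 0x0AA84
  0xAA84 + 0x4965 = 0x0F3E9
One's-complement sum = 0xF3E9.
Checksum = ~0xF3E9 & 0xFFFF = 0x0C16.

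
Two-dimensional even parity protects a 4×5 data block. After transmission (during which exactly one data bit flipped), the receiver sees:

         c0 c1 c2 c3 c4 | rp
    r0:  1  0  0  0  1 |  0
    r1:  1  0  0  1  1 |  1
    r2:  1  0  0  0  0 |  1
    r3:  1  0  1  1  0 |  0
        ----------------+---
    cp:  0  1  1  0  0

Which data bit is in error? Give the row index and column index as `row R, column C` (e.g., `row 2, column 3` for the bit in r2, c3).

Recompute each row's even parity and compare to rp:
  r0: data parity 0, sent rp 0 → ok
  r1: data parity 1, sent rp 1 → ok
  r2: data parity 1, sent rp 1 → ok
  r3: data parity 1, sent rp 0 → mismatch
Recompute each column's even parity and compare to cp:
  c0: data parity 0, sent cp 0 → ok
  c1: data parity 0, sent cp 1 → mismatch
  c2: data parity 1, sent cp 1 → ok
  c3: data parity 0, sent cp 0 → ok
  c4: data parity 0, sent cp 0 → ok
Exactly one row (r3) and one column (c1) fail → the flipped bit is at their intersection.

row 3, column 1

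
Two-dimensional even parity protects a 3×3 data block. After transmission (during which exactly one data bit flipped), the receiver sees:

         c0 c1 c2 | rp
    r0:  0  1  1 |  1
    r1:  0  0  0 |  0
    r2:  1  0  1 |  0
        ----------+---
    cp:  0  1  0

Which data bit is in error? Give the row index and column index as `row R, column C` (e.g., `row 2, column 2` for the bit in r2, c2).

Recompute each row's even parity and compare to rp:
  r0: data parity 0, sent rp 1 → mismatch
  r1: data parity 0, sent rp 0 → ok
  r2: data parity 0, sent rp 0 → ok
Recompute each column's even parity and compare to cp:
  c0: data parity 1, sent cp 0 → mismatch
  c1: data parity 1, sent cp 1 → ok
  c2: data parity 0, sent cp 0 → ok
Exactly one row (r0) and one column (c0) fail → the flipped bit is at their intersection.

row 0, column 0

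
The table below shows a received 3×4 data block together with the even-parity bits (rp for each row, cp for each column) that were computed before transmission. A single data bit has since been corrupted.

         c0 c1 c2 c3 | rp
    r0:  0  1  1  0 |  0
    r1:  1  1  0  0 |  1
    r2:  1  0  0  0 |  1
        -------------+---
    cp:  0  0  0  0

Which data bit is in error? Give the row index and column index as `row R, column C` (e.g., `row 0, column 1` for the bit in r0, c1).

Recompute each row's even parity and compare to rp:
  r0: data parity 0, sent rp 0 → ok
  r1: data parity 0, sent rp 1 → mismatch
  r2: data parity 1, sent rp 1 → ok
Recompute each column's even parity and compare to cp:
  c0: data parity 0, sent cp 0 → ok
  c1: data parity 0, sent cp 0 → ok
  c2: data parity 1, sent cp 0 → mismatch
  c3: data parity 0, sent cp 0 → ok
Exactly one row (r1) and one column (c2) fail → the flipped bit is at their intersection.

row 1, column 2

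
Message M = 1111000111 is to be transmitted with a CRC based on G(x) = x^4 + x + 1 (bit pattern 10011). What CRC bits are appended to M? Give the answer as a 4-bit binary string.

0010

Append 4 zeros: 11110001110000. Divide by 10011 (XOR where the leading bit is 1):
  pos 0: 11110 XOR 10011 = 01101
  pos 1: 11010 XOR 10011 = 01001
  pos 2: 10010 XOR 10011 = 00001
  pos 6: 11110 XOR 10011 = 01101
  pos 7: 11010 XOR 10011 = 01001
  pos 8: 10010 XOR 10011 = 00001
Remainder (last 4 bits) = 0010. This is the CRC / FCS.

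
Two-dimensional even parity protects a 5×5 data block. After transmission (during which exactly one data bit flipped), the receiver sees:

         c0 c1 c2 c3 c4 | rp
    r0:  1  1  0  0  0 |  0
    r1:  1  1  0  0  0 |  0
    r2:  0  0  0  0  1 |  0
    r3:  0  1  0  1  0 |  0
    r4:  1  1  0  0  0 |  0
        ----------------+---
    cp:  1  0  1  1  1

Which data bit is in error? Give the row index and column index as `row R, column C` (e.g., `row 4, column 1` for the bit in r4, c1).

Recompute each row's even parity and compare to rp:
  r0: data parity 0, sent rp 0 → ok
  r1: data parity 0, sent rp 0 → ok
  r2: data parity 1, sent rp 0 → mismatch
  r3: data parity 0, sent rp 0 → ok
  r4: data parity 0, sent rp 0 → ok
Recompute each column's even parity and compare to cp:
  c0: data parity 1, sent cp 1 → ok
  c1: data parity 0, sent cp 0 → ok
  c2: data parity 0, sent cp 1 → mismatch
  c3: data parity 1, sent cp 1 → ok
  c4: data parity 1, sent cp 1 → ok
Exactly one row (r2) and one column (c2) fail → the flipped bit is at their intersection.

row 2, column 2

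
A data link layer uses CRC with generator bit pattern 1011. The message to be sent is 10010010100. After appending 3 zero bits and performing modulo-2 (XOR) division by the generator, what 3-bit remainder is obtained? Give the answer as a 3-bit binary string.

Append 3 zeros: 10010010100000. Divide by 1011 (XOR where the leading bit is 1):
  pos 0: 1001 XOR 1011 = 0010
  pos 2: 1000 XOR 1011 = 0011
  pos 4: 1110 XOR 1011 = 0101
  pos 5: 1011 XOR 1011 = 0000
Remainder (last 3 bits) = 000. This is the CRC / FCS.

000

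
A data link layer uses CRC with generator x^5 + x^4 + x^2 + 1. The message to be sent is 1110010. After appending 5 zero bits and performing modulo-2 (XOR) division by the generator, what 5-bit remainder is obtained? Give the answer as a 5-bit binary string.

Append 5 zeros: 111001000000. Divide by 110101 (XOR where the leading bit is 1):
  pos 0: 111001 XOR 110101 = 001100
  pos 2: 110000 XOR 110101 = 000101
  pos 5: 101000 XOR 110101 = 011101
  pos 6: 111010 XOR 110101 = 001111
Remainder (last 5 bits) = 01111. This is the CRC / FCS.

01111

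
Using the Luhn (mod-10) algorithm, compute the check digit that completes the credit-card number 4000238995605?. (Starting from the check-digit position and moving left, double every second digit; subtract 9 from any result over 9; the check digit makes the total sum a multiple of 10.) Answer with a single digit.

1

Partial digits right→left: 5 0 6 5 9 9 8 3 2 0 0 0 4
Double every second digit counting from the check-digit position (so the 1st, 3rd, 5th, ... of the partial from the right).
  doubled (with −9 where >9): 1 3 9 7 4 0 8 → sum 32
  kept as-is: 0 5 9 3 0 0 → sum 17
Total = 32 + 17 = 49.
Check digit = (10 − (49 mod 10)) mod 10 = 1.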